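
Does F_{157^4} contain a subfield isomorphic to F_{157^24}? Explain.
No: F_{157^24} is not a subfield of F_{157^4}

F_{p^m} embeds in F_{p^n} iff m | n. Here 24 ∤ 4 (since 4 = 0·24 + 4 with remainder 4 ≠ 0), so F_{157^24} is not a subfield of F_{157^4}. Equivalently: if it were, the tower law would give 24 = [F_{157^24}:F_157] dividing [F_{157^4}:F_157] = 4, contradiction.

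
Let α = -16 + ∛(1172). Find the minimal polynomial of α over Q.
m_α(x) = x^3 + 48x^2 + 768x + 2924

Set β = α + 16 = ∛(1172), so β^3 = 1172. Then (α + 16)^3 - 1172 = 0, i.e. α is a root of g(x) = (x + 16)^3 - 1172 = x^3 + 48x^2 + 768x + 2924. Since g(x) = h(x + 16) where h(x) = x^3 - 1172, and h is irreducible over Q (because 1172 is not a perfect cube, so h has no rational root, and a monic cubic with no rational root is irreducible), g is also irreducible (irreducibility is preserved under the substitution x → x + 16). Hence m_α(x) = x^3 + 48x^2 + 768x + 2924.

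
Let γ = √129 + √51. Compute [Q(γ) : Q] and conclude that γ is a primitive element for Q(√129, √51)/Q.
[Q(γ) : Q] = 4 (equivalently, Q(γ) = Q(√129, √51))

Obviously Q(γ) ⊆ Q(√129, √51), and [Q(√129, √51):Q] = 4 (since 129, 51 are distinct squarefree integers > 1 with 6579 not a perfect square). To show equality we compute the minimal polynomial of γ. From γ = √129 + √51: γ^2 = 129 + 2√(6579) + 51 = 180 + 2√(6579), so γ^2 - 180 = 2√(6579); squaring, (γ^2 - 180)^2 = 4·6579, i.e. γ^4 - 360γ^2 + 32400 - 26316 = 0, i.e. γ^4 - 360γ^2 + 6084 = 0. So γ is a root of x^4 - 360x^2 + 6084. This polynomial is irreducible over Q: it has no rational root (each ±√129 ± √51 is irrational), and any factorization into two quadratics over Q would force √(6579) ∈ Q (pairing opposite roots) or √129, √51 ∈ Q (other pairings), all impossible. Hence [Q(γ):Q] = 4 = [Q(√129, √51):Q], so Q(γ) = Q(√129, √51).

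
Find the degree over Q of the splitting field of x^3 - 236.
[K : Q] = 6

The roots of x^3 - 236 are ∛236, ω∛236, ω^2∛236 where ω = e^(2πi/3) is a primitive cube root of unity, so K = Q(∛236, ω). Now [Q(∛236):Q] = 3 (since 236 is not a perfect cube, x^3 - 236 is irreducible) and [Q(ω):Q] = 2. Both 2 and 3 divide [K:Q], and [K:Q] ≤ 3·2 = 6, so [K:Q] = 6. (Equivalently: Q(∛236) ⊂ R but ω ∉ R, so [K : Q(∛236)] = 2.)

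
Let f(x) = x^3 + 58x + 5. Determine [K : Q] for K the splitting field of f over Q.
[K : Q] = 6

By the rational root test, any rational root of the monic integer polynomial f(x) = x^3 + 58x + 5 must be an integer dividing the constant term 5, i.e. one of ±{1, 5}. Evaluating: f(1) = 64, f(-1) = -54, f(5) = 420, f(-5) = -410; none is 0, so f has no rational root and is therefore irreducible over Q (a cubic with no linear factor over a field is irreducible). For an irreducible cubic, the Galois group is A_3 or S_3 according as the discriminant disc(f) = -4a^3 - 27b^2 = -4·(58)^3 - 27·(5)^2 = -781123 is or is not a square in Q. Here disc(f) = -781123 is not a perfect square in Q, so the Galois group of f over Q is not contained in A_3 and must be all of S_3. The splitting field has degree |S_3| = 6 over Q, so [K : Q] = 6.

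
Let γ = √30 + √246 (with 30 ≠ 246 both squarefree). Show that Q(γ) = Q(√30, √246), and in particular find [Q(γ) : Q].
[Q(γ) : Q] = 4 (equivalently, Q(γ) = Q(√30, √246))

Obviously Q(γ) ⊆ Q(√30, √246), and [Q(√30, √246):Q] = 4 (since 30, 246 are distinct squarefree integers > 1 with 7380 not a perfect square). To show equality we compute the minimal polynomial of γ. From γ = √30 + √246: γ^2 = 30 + 2√(7380) + 246 = 276 + 2√(7380), so γ^2 - 276 = 2√(7380); squaring, (γ^2 - 276)^2 = 4·7380, i.e. γ^4 - 552γ^2 + 76176 - 29520 = 0, i.e. γ^4 - 552γ^2 + 46656 = 0. So γ is a root of x^4 - 552x^2 + 46656. This polynomial is irreducible over Q: it has no rational root (each ±√30 ± √246 is irrational), and any factorization into two quadratics over Q would force √(7380) ∈ Q (pairing opposite roots) or √30, √246 ∈ Q (other pairings), all impossible. Hence [Q(γ):Q] = 4 = [Q(√30, √246):Q], so Q(γ) = Q(√30, √246).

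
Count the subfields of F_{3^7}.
F_{3^7} has 2 subfields

The subfields of F_{p^n} are exactly the fields F_{p^d} for d | n (each is the fixed field of the unique index-d subgroup of Gal(F_{p^n}/F_p) ≅ Z/nZ). The divisors of n = 7 are {1, 7}, giving 2 subfields: F_{3^1}, F_{3^7}.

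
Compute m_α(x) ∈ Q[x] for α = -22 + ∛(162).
m_α(x) = x^3 + 66x^2 + 1452x + 10486

Set β = α + 22 = ∛(162), so β^3 = 162. Then (α + 22)^3 - 162 = 0, i.e. α is a root of g(x) = (x + 22)^3 - 162 = x^3 + 66x^2 + 1452x + 10486. Since g(x) = h(x + 22) where h(x) = x^3 - 162, and h is irreducible over Q (because 162 is not a perfect cube, so h has no rational root, and a monic cubic with no rational root is irreducible), g is also irreducible (irreducibility is preserved under the substitution x → x + 22). Hence m_α(x) = x^3 + 66x^2 + 1452x + 10486.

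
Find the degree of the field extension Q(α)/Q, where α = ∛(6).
[Q(α):Q] = 3

The minimal polynomial of α is x^3 - 6, irreducible over Q since 6 is not a perfect cube (so x^3 - 6 has no rational root). Hence [Q(α):Q] = deg(m_α) = 3.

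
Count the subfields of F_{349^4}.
F_{349^4} has 3 subfields

The subfields of F_{p^n} are exactly the fields F_{p^d} for d | n (each is the fixed field of the unique index-d subgroup of Gal(F_{p^n}/F_p) ≅ Z/nZ). The divisors of n = 4 are {1, 2, 4}, giving 3 subfields: F_{349^1}, F_{349^2}, F_{349^4}.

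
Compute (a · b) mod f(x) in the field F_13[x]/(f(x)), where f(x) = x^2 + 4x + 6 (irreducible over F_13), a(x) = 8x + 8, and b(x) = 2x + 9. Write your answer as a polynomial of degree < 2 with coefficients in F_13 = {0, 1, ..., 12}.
a · b ≡ 11x + 2 (mod f(x))

Multiply in F_13[x]: a(x)·b(x) = (8x + 8)·(2x + 9) = 3x^2 + 10x + 7. This has degree ≥ 2, so divide by f(x) over F_13: 3x^2 + 10x + 7 = (3)·(x^2 + 4x + 6) + (11x + 2). Hence a·b ≡ 11x + 2 (mod f). (F_13[x]/(f) is a field with 13^2 = 169 elements since f is irreducible of degree 2.)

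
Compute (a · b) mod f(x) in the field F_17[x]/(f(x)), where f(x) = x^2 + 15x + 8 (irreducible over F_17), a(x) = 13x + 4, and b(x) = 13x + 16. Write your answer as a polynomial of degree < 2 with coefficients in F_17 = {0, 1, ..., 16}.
a · b ≡ 3x + 4 (mod f(x))

Multiply in F_17[x]: a(x)·b(x) = (13x + 4)·(13x + 16) = 16x^2 + 5x + 13. This has degree ≥ 2, so divide by f(x) over F_17: 16x^2 + 5x + 13 = (16)·(x^2 + 15x + 8) + (3x + 4). Hence a·b ≡ 3x + 4 (mod f). (F_17[x]/(f) is a field with 17^2 = 289 elements since f is irreducible of degree 2.)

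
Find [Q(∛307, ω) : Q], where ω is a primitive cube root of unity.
[Q(∛307, ω) : Q] = 6

[Q(∛307):Q] = 3 (min poly x^3 - 307, irreducible since 307 is not a perfect cube). [Q(ω):Q] = 2 (min poly x^2 + x + 1). Since Q(∛307) ⊂ R and ω ∉ R, we have ω ∉ Q(∛307), so x^2 + x + 1 remains irreducible over Q(∛307) and [Q(∛307, ω) : Q(∛307)] = 2. By the tower law, [Q(∛307, ω) : Q] = 3 · 2 = 6. (In fact Q(∛307, ω) is the splitting field of x^3 - 307 over Q.)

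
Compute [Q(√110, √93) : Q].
[Q(√110, √93) : Q] = 4

[Q(√110):Q] = 2 (min poly x^2 - 110, irreducible since 110 is squarefree > 1). For the top step, suppose √93 ∈ Q(√110), say √93 = c + d√110 with c, d ∈ Q. Squaring: 93 = c^2 + 110d^2 + 2cd√110. Since √110 ∉ Q this forces 2cd = 0. If d = 0 then √93 = c ∈ Q, contradicting 93 squarefree > 1. If c = 0 then 93 = 110d^2, so 110·93 = (110d)^2 is a perfect square in Q — but 110·93 = 10230 is not a perfect square (since 110 and 93 are distinct squarefree integers). Contradiction. Hence √93 ∉ Q(√110), so x^2 - 93 stays irreducible over Q(√110) and [Q(√110, √93) : Q(√110)] = 2. By the tower law, [Q(√110, √93) : Q] = 2 · 2 = 4.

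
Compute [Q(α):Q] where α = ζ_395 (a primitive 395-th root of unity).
[Q(α):Q] = 312

The minimal polynomial of ζ_395 over Q is the 395-th cyclotomic polynomial Φ_395(x), which is irreducible over Q and has degree φ(395) = 312. Hence [Q(α):Q] = φ(395) = 312.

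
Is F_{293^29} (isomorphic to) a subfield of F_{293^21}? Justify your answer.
No: F_{293^29} is not a subfield of F_{293^21}

F_{p^m} embeds in F_{p^n} iff m | n. Here 29 ∤ 21 (since 21 = 0·29 + 21 with remainder 21 ≠ 0), so F_{293^29} is not a subfield of F_{293^21}. Equivalently: if it were, the tower law would give 29 = [F_{293^29}:F_293] dividing [F_{293^21}:F_293] = 21, contradiction.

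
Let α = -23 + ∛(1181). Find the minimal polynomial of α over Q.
m_α(x) = x^3 + 69x^2 + 1587x + 10986

Set β = α + 23 = ∛(1181), so β^3 = 1181. Then (α + 23)^3 - 1181 = 0, i.e. α is a root of g(x) = (x + 23)^3 - 1181 = x^3 + 69x^2 + 1587x + 10986. Since g(x) = h(x + 23) where h(x) = x^3 - 1181, and h is irreducible over Q (because 1181 is not a perfect cube, so h has no rational root, and a monic cubic with no rational root is irreducible), g is also irreducible (irreducibility is preserved under the substitution x → x + 23). Hence m_α(x) = x^3 + 69x^2 + 1587x + 10986.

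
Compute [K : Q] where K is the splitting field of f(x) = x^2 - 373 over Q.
[K : Q] = 2

f(x) = x^2 - 373 factors as (x - √373)(x + √373). The splitting field is K = Q(√373). Since 373 is squarefree and > 1, it is not a perfect square, so x^2 - 373 is irreducible over Q and [Q(√373) : Q] = 2. Hence [K : Q] = 2.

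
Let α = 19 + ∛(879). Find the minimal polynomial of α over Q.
m_α(x) = x^3 - 57x^2 + 1083x - 7738

Set β = α - 19 = ∛(879), so β^3 = 879. Then (α - 19)^3 - 879 = 0, i.e. α is a root of g(x) = (x - 19)^3 - 879 = x^3 - 57x^2 + 1083x - 7738. Since g(x) = h(x - 19) where h(x) = x^3 - 879, and h is irreducible over Q (because 879 is not a perfect cube, so h has no rational root, and a monic cubic with no rational root is irreducible), g is also irreducible (irreducibility is preserved under the substitution x → x - 19). Hence m_α(x) = x^3 - 57x^2 + 1083x - 7738.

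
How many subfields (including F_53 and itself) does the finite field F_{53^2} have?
F_{53^2} has 2 subfields

The subfields of F_{p^n} are exactly the fields F_{p^d} for d | n (each is the fixed field of the unique index-d subgroup of Gal(F_{p^n}/F_p) ≅ Z/nZ). The divisors of n = 2 are {1, 2}, giving 2 subfields: F_{53^1}, F_{53^2}.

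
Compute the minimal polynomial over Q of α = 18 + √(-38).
m_α(x) = x^2 - 36x + 362

From α - 18 = √(-38), squaring gives (α - 18)^2 = -38, i.e. α^2 - 36α + 324 = -38, so α^2 - 36α + 362 = 0. The discriminant of x^2 - 36x + 362 is (-36)^2 - 4·(362) = 1296 - 1448 = -152, and 4·(-38) is not a perfect square in Q since -38 is squarefree and ≠ 1. Hence x^2 - 36x + 362 is irreducible over Q and is the minimal polynomial of α.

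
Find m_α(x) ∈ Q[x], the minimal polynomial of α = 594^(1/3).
m_α(x) = x^3 - 594

α satisfies α^3 = 594, so x^3 - 594 annihilates α. By the rational root test, a rational root p/q (in lowest terms) of x^3 - 594 would satisfy p^3 = 594 q^3, forcing q = 1 and p^3 = 594; but 594 is not a perfect cube, contradiction. A monic cubic over Q with no rational root is irreducible (any nontrivial factorization would include a linear factor). Hence x^3 - 594 is the minimal polynomial of α, and in particular [Q(α):Q] = 3.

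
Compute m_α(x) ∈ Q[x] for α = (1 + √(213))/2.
m_α(x) = x^2 - x - 53

From 2α - 1 = √(213), squaring gives (2α - 1)^2 = 213, i.e. 4α^2 - 4α + 1 = 213, so α^2 - α + (1 - 213)/4 = 0. Since 213 ≡ 1 (mod 4), (1 - 213)/4 = -53 ∈ Z. The polynomial x^2 - x - 53 has discriminant 1 - 4·(-53) = 213, which is not a perfect square in Q (d = 213 is squarefree and ≠ 1), so x^2 - x - 53 is irreducible over Q. It is the minimal polynomial of α.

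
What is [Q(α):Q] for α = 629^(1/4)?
[Q(α):Q] = 4

α is a root of x^4 - 629. By Eisenstein's criterion at the prime p = 17 (which divides the constant term 629 but p^2 = 289 does not, since 629 is squarefree), x^4 - 629 is irreducible over Q. Hence [Q(α):Q] = 4.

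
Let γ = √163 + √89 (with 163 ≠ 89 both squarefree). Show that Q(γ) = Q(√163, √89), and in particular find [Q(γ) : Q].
[Q(γ) : Q] = 4 (equivalently, Q(γ) = Q(√163, √89))

Obviously Q(γ) ⊆ Q(√163, √89), and [Q(√163, √89):Q] = 4 (since 163, 89 are distinct squarefree integers > 1 with 14507 not a perfect square). To show equality we compute the minimal polynomial of γ. From γ = √163 + √89: γ^2 = 163 + 2√(14507) + 89 = 252 + 2√(14507), so γ^2 - 252 = 2√(14507); squaring, (γ^2 - 252)^2 = 4·14507, i.e. γ^4 - 504γ^2 + 63504 - 58028 = 0, i.e. γ^4 - 504γ^2 + 5476 = 0. So γ is a root of x^4 - 504x^2 + 5476. This polynomial is irreducible over Q: it has no rational root (each ±√163 ± √89 is irrational), and any factorization into two quadratics over Q would force √(14507) ∈ Q (pairing opposite roots) or √163, √89 ∈ Q (other pairings), all impossible. Hence [Q(γ):Q] = 4 = [Q(√163, √89):Q], so Q(γ) = Q(√163, √89).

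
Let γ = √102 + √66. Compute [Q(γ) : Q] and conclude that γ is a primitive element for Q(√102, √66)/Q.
[Q(γ) : Q] = 4 (equivalently, Q(γ) = Q(√102, √66))

Obviously Q(γ) ⊆ Q(√102, √66), and [Q(√102, √66):Q] = 4 (since 102, 66 are distinct squarefree integers > 1 with 6732 not a perfect square). To show equality we compute the minimal polynomial of γ. From γ = √102 + √66: γ^2 = 102 + 2√(6732) + 66 = 168 + 2√(6732), so γ^2 - 168 = 2√(6732); squaring, (γ^2 - 168)^2 = 4·6732, i.e. γ^4 - 336γ^2 + 28224 - 26928 = 0, i.e. γ^4 - 336γ^2 + 1296 = 0. So γ is a root of x^4 - 336x^2 + 1296. This polynomial is irreducible over Q: it has no rational root (each ±√102 ± √66 is irrational), and any factorization into two quadratics over Q would force √(6732) ∈ Q (pairing opposite roots) or √102, √66 ∈ Q (other pairings), all impossible. Hence [Q(γ):Q] = 4 = [Q(√102, √66):Q], so Q(γ) = Q(√102, √66).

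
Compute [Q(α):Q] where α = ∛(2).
[Q(α):Q] = 3

The minimal polynomial of α is x^3 - 2, irreducible over Q since 2 is not a perfect cube (so x^3 - 2 has no rational root). Hence [Q(α):Q] = deg(m_α) = 3.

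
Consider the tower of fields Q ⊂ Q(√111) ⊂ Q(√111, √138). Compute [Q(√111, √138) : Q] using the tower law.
[Q(√111, √138) : Q] = 4

[Q(√111):Q] = 2 (min poly x^2 - 111, irreducible since 111 is squarefree > 1). For the top step, suppose √138 ∈ Q(√111), say √138 = c + d√111 with c, d ∈ Q. Squaring: 138 = c^2 + 111d^2 + 2cd√111. Since √111 ∉ Q this forces 2cd = 0. If d = 0 then √138 = c ∈ Q, contradicting 138 squarefree > 1. If c = 0 then 138 = 111d^2, so 111·138 = (111d)^2 is a perfect square in Q — but 111·138 = 15318 is not a perfect square (since 111 and 138 are distinct squarefree integers). Contradiction. Hence √138 ∉ Q(√111), so x^2 - 138 stays irreducible over Q(√111) and [Q(√111, √138) : Q(√111)] = 2. By the tower law, [Q(√111, √138) : Q] = 2 · 2 = 4.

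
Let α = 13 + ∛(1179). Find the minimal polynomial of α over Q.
m_α(x) = x^3 - 39x^2 + 507x - 3376

Set β = α - 13 = ∛(1179), so β^3 = 1179. Then (α - 13)^3 - 1179 = 0, i.e. α is a root of g(x) = (x - 13)^3 - 1179 = x^3 - 39x^2 + 507x - 3376. Since g(x) = h(x - 13) where h(x) = x^3 - 1179, and h is irreducible over Q (because 1179 is not a perfect cube, so h has no rational root, and a monic cubic with no rational root is irreducible), g is also irreducible (irreducibility is preserved under the substitution x → x - 13). Hence m_α(x) = x^3 - 39x^2 + 507x - 3376.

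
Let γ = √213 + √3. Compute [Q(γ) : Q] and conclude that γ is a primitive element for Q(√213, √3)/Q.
[Q(γ) : Q] = 4 (equivalently, Q(γ) = Q(√213, √3))

Obviously Q(γ) ⊆ Q(√213, √3), and [Q(√213, √3):Q] = 4 (since 213, 3 are distinct squarefree integers > 1 with 639 not a perfect square). To show equality we compute the minimal polynomial of γ. From γ = √213 + √3: γ^2 = 213 + 2√(639) + 3 = 216 + 2√(639), so γ^2 - 216 = 2√(639); squaring, (γ^2 - 216)^2 = 4·639, i.e. γ^4 - 432γ^2 + 46656 - 2556 = 0, i.e. γ^4 - 432γ^2 + 44100 = 0. So γ is a root of x^4 - 432x^2 + 44100. This polynomial is irreducible over Q: it has no rational root (each ±√213 ± √3 is irrational), and any factorization into two quadratics over Q would force √(639) ∈ Q (pairing opposite roots) or √213, √3 ∈ Q (other pairings), all impossible. Hence [Q(γ):Q] = 4 = [Q(√213, √3):Q], so Q(γ) = Q(√213, √3).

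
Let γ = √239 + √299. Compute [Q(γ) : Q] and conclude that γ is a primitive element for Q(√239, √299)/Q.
[Q(γ) : Q] = 4 (equivalently, Q(γ) = Q(√239, √299))

Obviously Q(γ) ⊆ Q(√239, √299), and [Q(√239, √299):Q] = 4 (since 239, 299 are distinct squarefree integers > 1 with 71461 not a perfect square). To show equality we compute the minimal polynomial of γ. From γ = √239 + √299: γ^2 = 239 + 2√(71461) + 299 = 538 + 2√(71461), so γ^2 - 538 = 2√(71461); squaring, (γ^2 - 538)^2 = 4·71461, i.e. γ^4 - 1076γ^2 + 289444 - 285844 = 0, i.e. γ^4 - 1076γ^2 + 3600 = 0. So γ is a root of x^4 - 1076x^2 + 3600. This polynomial is irreducible over Q: it has no rational root (each ±√239 ± √299 is irrational), and any factorization into two quadratics over Q would force √(71461) ∈ Q (pairing opposite roots) or √239, √299 ∈ Q (other pairings), all impossible. Hence [Q(γ):Q] = 4 = [Q(√239, √299):Q], so Q(γ) = Q(√239, √299).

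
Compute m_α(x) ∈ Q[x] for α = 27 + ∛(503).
m_α(x) = x^3 - 81x^2 + 2187x - 20186

Set β = α - 27 = ∛(503), so β^3 = 503. Then (α - 27)^3 - 503 = 0, i.e. α is a root of g(x) = (x - 27)^3 - 503 = x^3 - 81x^2 + 2187x - 20186. Since g(x) = h(x - 27) where h(x) = x^3 - 503, and h is irreducible over Q (because 503 is not a perfect cube, so h has no rational root, and a monic cubic with no rational root is irreducible), g is also irreducible (irreducibility is preserved under the substitution x → x - 27). Hence m_α(x) = x^3 - 81x^2 + 2187x - 20186.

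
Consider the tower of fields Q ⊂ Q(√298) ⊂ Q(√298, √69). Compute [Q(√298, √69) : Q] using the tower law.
[Q(√298, √69) : Q] = 4

[Q(√298):Q] = 2 (min poly x^2 - 298, irreducible since 298 is squarefree > 1). For the top step, suppose √69 ∈ Q(√298), say √69 = c + d√298 with c, d ∈ Q. Squaring: 69 = c^2 + 298d^2 + 2cd√298. Since √298 ∉ Q this forces 2cd = 0. If d = 0 then √69 = c ∈ Q, contradicting 69 squarefree > 1. If c = 0 then 69 = 298d^2, so 298·69 = (298d)^2 is a perfect square in Q — but 298·69 = 20562 is not a perfect square (since 298 and 69 are distinct squarefree integers). Contradiction. Hence √69 ∉ Q(√298), so x^2 - 69 stays irreducible over Q(√298) and [Q(√298, √69) : Q(√298)] = 2. By the tower law, [Q(√298, √69) : Q] = 2 · 2 = 4.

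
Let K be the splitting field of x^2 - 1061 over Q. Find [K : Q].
[K : Q] = 2

f(x) = x^2 - 1061 factors as (x - √1061)(x + √1061). The splitting field is K = Q(√1061). Since 1061 is squarefree and > 1, it is not a perfect square, so x^2 - 1061 is irreducible over Q and [Q(√1061) : Q] = 2. Hence [K : Q] = 2.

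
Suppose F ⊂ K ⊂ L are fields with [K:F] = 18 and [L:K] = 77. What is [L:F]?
[L:F] = 1386

The tower law says that for any tower of field extensions F ⊂ K ⊂ L with finite degrees, [L:F] = [L:K] · [K:F]. Here this gives [L:F] = 77 · 18 = 1386.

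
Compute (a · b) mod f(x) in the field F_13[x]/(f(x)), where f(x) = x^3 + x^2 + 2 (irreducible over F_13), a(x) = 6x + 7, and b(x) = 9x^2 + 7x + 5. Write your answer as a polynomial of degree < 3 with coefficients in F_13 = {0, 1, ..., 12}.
a · b ≡ 12x^2 + x + 5 (mod f(x))

Multiply in F_13[x]: a(x)·b(x) = (6x + 7)·(9x^2 + 7x + 5) = 2x^3 + x^2 + x + 9. This has degree ≥ 3, so divide by f(x) over F_13: 2x^3 + x^2 + x + 9 = (2)·(x^3 + x^2 + 2) + (12x^2 + x + 5). Hence a·b ≡ 12x^2 + x + 5 (mod f). (F_13[x]/(f) is a field with 13^3 = 2197 elements since f is irreducible of degree 3.)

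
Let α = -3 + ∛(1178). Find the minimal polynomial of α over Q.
m_α(x) = x^3 + 9x^2 + 27x - 1151

Set β = α + 3 = ∛(1178), so β^3 = 1178. Then (α + 3)^3 - 1178 = 0, i.e. α is a root of g(x) = (x + 3)^3 - 1178 = x^3 + 9x^2 + 27x - 1151. Since g(x) = h(x + 3) where h(x) = x^3 - 1178, and h is irreducible over Q (because 1178 is not a perfect cube, so h has no rational root, and a monic cubic with no rational root is irreducible), g is also irreducible (irreducibility is preserved under the substitution x → x + 3). Hence m_α(x) = x^3 + 9x^2 + 27x - 1151.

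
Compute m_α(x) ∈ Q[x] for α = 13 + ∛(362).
m_α(x) = x^3 - 39x^2 + 507x - 2559

Set β = α - 13 = ∛(362), so β^3 = 362. Then (α - 13)^3 - 362 = 0, i.e. α is a root of g(x) = (x - 13)^3 - 362 = x^3 - 39x^2 + 507x - 2559. Since g(x) = h(x - 13) where h(x) = x^3 - 362, and h is irreducible over Q (because 362 is not a perfect cube, so h has no rational root, and a monic cubic with no rational root is irreducible), g is also irreducible (irreducibility is preserved under the substitution x → x - 13). Hence m_α(x) = x^3 - 39x^2 + 507x - 2559.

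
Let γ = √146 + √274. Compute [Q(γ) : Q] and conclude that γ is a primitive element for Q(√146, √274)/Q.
[Q(γ) : Q] = 4 (equivalently, Q(γ) = Q(√146, √274))

Obviously Q(γ) ⊆ Q(√146, √274), and [Q(√146, √274):Q] = 4 (since 146, 274 are distinct squarefree integers > 1 with 40004 not a perfect square). To show equality we compute the minimal polynomial of γ. From γ = √146 + √274: γ^2 = 146 + 2√(40004) + 274 = 420 + 2√(40004), so γ^2 - 420 = 2√(40004); squaring, (γ^2 - 420)^2 = 4·40004, i.e. γ^4 - 840γ^2 + 176400 - 160016 = 0, i.e. γ^4 - 840γ^2 + 16384 = 0. So γ is a root of x^4 - 840x^2 + 16384. This polynomial is irreducible over Q: it has no rational root (each ±√146 ± √274 is irrational), and any factorization into two quadratics over Q would force √(40004) ∈ Q (pairing opposite roots) or √146, √274 ∈ Q (other pairings), all impossible. Hence [Q(γ):Q] = 4 = [Q(√146, √274):Q], so Q(γ) = Q(√146, √274).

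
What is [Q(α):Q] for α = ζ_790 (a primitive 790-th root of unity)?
[Q(α):Q] = 312

The minimal polynomial of ζ_790 over Q is the 790-th cyclotomic polynomial Φ_790(x), which is irreducible over Q and has degree φ(790) = 312. Hence [Q(α):Q] = φ(790) = 312.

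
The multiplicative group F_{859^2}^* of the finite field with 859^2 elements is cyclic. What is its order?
|F_{859^2}^*| = 737880

F_{859^2} has 859^2 = 737881 elements; its multiplicative group consists of all nonzero elements, so |F_{859^2}^*| = 737881 - 1 = 737880. (It is cyclic since any finite subgroup of the multiplicative group of a field is cyclic.)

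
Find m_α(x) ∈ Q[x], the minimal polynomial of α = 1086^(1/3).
m_α(x) = x^3 - 1086

α satisfies α^3 = 1086, so x^3 - 1086 annihilates α. By the rational root test, a rational root p/q (in lowest terms) of x^3 - 1086 would satisfy p^3 = 1086 q^3, forcing q = 1 and p^3 = 1086; but 1086 is not a perfect cube, contradiction. A monic cubic over Q with no rational root is irreducible (any nontrivial factorization would include a linear factor). Hence x^3 - 1086 is the minimal polynomial of α, and in particular [Q(α):Q] = 3.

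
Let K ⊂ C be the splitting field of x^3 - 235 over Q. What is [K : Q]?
[K : Q] = 6

The roots of x^3 - 235 are ∛235, ω∛235, ω^2∛235 where ω = e^(2πi/3) is a primitive cube root of unity, so K = Q(∛235, ω). Now [Q(∛235):Q] = 3 (since 235 is not a perfect cube, x^3 - 235 is irreducible) and [Q(ω):Q] = 2. Both 2 and 3 divide [K:Q], and [K:Q] ≤ 3·2 = 6, so [K:Q] = 6. (Equivalently: Q(∛235) ⊂ R but ω ∉ R, so [K : Q(∛235)] = 2.)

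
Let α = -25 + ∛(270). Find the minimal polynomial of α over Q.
m_α(x) = x^3 + 75x^2 + 1875x + 15355

Set β = α + 25 = ∛(270), so β^3 = 270. Then (α + 25)^3 - 270 = 0, i.e. α is a root of g(x) = (x + 25)^3 - 270 = x^3 + 75x^2 + 1875x + 15355. Since g(x) = h(x + 25) where h(x) = x^3 - 270, and h is irreducible over Q (because 270 is not a perfect cube, so h has no rational root, and a monic cubic with no rational root is irreducible), g is also irreducible (irreducibility is preserved under the substitution x → x + 25). Hence m_α(x) = x^3 + 75x^2 + 1875x + 15355.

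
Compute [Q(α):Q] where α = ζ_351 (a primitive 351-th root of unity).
[Q(α):Q] = 216

The minimal polynomial of ζ_351 over Q is the 351-th cyclotomic polynomial Φ_351(x), which is irreducible over Q and has degree φ(351) = 216. Hence [Q(α):Q] = φ(351) = 216.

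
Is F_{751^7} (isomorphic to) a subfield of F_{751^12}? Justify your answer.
No: F_{751^7} is not a subfield of F_{751^12}

F_{p^m} embeds in F_{p^n} iff m | n. Here 7 ∤ 12 (since 12 = 1·7 + 5 with remainder 5 ≠ 0), so F_{751^7} is not a subfield of F_{751^12}. Equivalently: if it were, the tower law would give 7 = [F_{751^7}:F_751] dividing [F_{751^12}:F_751] = 12, contradiction.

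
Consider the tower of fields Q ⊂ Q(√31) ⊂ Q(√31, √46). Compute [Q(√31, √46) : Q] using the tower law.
[Q(√31, √46) : Q] = 4

[Q(√31):Q] = 2 (min poly x^2 - 31, irreducible since 31 is squarefree > 1). For the top step, suppose √46 ∈ Q(√31), say √46 = c + d√31 with c, d ∈ Q. Squaring: 46 = c^2 + 31d^2 + 2cd√31. Since √31 ∉ Q this forces 2cd = 0. If d = 0 then √46 = c ∈ Q, contradicting 46 squarefree > 1. If c = 0 then 46 = 31d^2, so 31·46 = (31d)^2 is a perfect square in Q — but 31·46 = 1426 is not a perfect square (since 31 and 46 are distinct squarefree integers). Contradiction. Hence √46 ∉ Q(√31), so x^2 - 46 stays irreducible over Q(√31) and [Q(√31, √46) : Q(√31)] = 2. By the tower law, [Q(√31, √46) : Q] = 2 · 2 = 4.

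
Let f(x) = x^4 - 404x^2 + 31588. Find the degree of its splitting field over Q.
[K : Q] = 4

Solving the quadratic in x^2: x^2 = (404 ± √(404^2 - 4·31588))/2 = (404 ± √36864)/2 = (404 ± 192)/2, giving x^2 = 106 or x^2 = 298. So f(x) = (x^2 - 106)(x^2 - 298) and the roots of f are ±√106, ±√298. Hence the splitting field is K = Q(√106, √298). Since 106 and 298 are distinct squarefree integers > 1, their product 31588 is not a perfect square, so √298 ∉ Q(√106). By the tower law [K:Q] = [Q(√106,√298):Q(√106)] · [Q(√106):Q] = 2 · 2 = 4.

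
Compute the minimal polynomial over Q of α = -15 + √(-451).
m_α(x) = x^2 + 30x + 676

From α + 15 = √(-451), squaring gives (α + 15)^2 = -451, i.e. α^2 + 30α + 225 = -451, so α^2 + 30α + 676 = 0. The discriminant of x^2 + 30x + 676 is (30)^2 - 4·(676) = 900 - 2704 = -1804, and 4·(-451) is not a perfect square in Q since -451 is squarefree and ≠ 1. Hence x^2 + 30x + 676 is irreducible over Q and is the minimal polynomial of α.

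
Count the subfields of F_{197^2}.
F_{197^2} has 2 subfields

The subfields of F_{p^n} are exactly the fields F_{p^d} for d | n (each is the fixed field of the unique index-d subgroup of Gal(F_{p^n}/F_p) ≅ Z/nZ). The divisors of n = 2 are {1, 2}, giving 2 subfields: F_{197^1}, F_{197^2}.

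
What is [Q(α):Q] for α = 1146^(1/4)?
[Q(α):Q] = 4

α is a root of x^4 - 1146. By Eisenstein's criterion at the prime p = 2 (which divides the constant term 1146 but p^2 = 4 does not, since 1146 is squarefree), x^4 - 1146 is irreducible over Q. Hence [Q(α):Q] = 4.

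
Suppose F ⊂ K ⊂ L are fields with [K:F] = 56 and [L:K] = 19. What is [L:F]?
[L:F] = 1064

The tower law says that for any tower of field extensions F ⊂ K ⊂ L with finite degrees, [L:F] = [L:K] · [K:F]. Here this gives [L:F] = 19 · 56 = 1064.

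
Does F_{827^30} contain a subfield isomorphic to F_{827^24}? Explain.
No: F_{827^24} is not a subfield of F_{827^30}

F_{p^m} embeds in F_{p^n} iff m | n. Here 24 ∤ 30 (since 30 = 1·24 + 6 with remainder 6 ≠ 0), so F_{827^24} is not a subfield of F_{827^30}. Equivalently: if it were, the tower law would give 24 = [F_{827^24}:F_827] dividing [F_{827^30}:F_827] = 30, contradiction.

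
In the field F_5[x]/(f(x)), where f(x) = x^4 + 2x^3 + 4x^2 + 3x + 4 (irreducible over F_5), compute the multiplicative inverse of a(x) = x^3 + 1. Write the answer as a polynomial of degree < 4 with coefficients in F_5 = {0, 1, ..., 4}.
a(x)^(-1) ≡ 2x^3 + 4x^2 + 2x + 2 (mod f(x))

Since f is irreducible over F_5, F_5[x]/(f) is a field and a(x) ≠ 0 has an inverse. Apply the extended Euclidean algorithm to f(x) and a(x) in F_5[x]: f(x) = (x + 2)·a(x) + (4x^2 + 2x + 2);  a(x) = (4x + 3)·(4x^2 + 2x + 2) + (x);  (4x^2 + 2x + 2) = (4x + 2)·(x) + (2). The last nonzero remainder is the constant 2 = gcd(f, a) in F_5. Back-substituting through the division chain expresses 2 = s(x)·a(x) + t(x)·f(x) with s(x) ≡ 4x^3 + 3x^2 + 4x + 4 (mod f), so (4x^3 + 3x^2 + 4x + 4)·a(x) ≡ 2 (mod f). Multiplying by 2^(-1) ≡ 3 in F_5 gives a(x)^(-1) ≡ 3·(4x^3 + 3x^2 + 4x + 4) ≡ 2x^3 + 4x^2 + 2x + 2 (mod f). Check: (x^3 + 1)·(2x^3 + 4x^2 + 2x + 2) = 2x^6 + 4x^5 + 2x^4 + 4x^3 + 4x^2 + 2x + 2 ≡ 1 (mod x^4 + 2x^3 + 4x^2 + 3x + 4).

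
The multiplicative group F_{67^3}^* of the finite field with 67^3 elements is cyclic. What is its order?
|F_{67^3}^*| = 300762

F_{67^3} has 67^3 = 300763 elements; its multiplicative group consists of all nonzero elements, so |F_{67^3}^*| = 300763 - 1 = 300762. (It is cyclic since any finite subgroup of the multiplicative group of a field is cyclic.)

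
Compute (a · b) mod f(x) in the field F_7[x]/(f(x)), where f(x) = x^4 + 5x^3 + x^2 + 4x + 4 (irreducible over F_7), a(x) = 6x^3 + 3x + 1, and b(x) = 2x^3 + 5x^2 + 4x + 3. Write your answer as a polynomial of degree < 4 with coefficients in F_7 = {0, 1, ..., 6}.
a · b ≡ 3x^3 + 5x^2 + 3 (mod f(x))

Multiply in F_7[x]: a(x)·b(x) = (6x^3 + 3x + 1)·(2x^3 + 5x^2 + 4x + 3) = 5x^6 + 2x^5 + 2x^4 + 3x^2 + 6x + 3. This has degree ≥ 4, so divide by f(x) over F_7: 5x^6 + 2x^5 + 2x^4 + 3x^2 + 6x + 3 = (5x^2 + 5x)·(x^4 + 5x^3 + x^2 + 4x + 4) + (3x^3 + 5x^2 + 3). Hence a·b ≡ 3x^3 + 5x^2 + 3 (mod f). (F_7[x]/(f) is a field with 7^4 = 2401 elements since f is irreducible of degree 4.)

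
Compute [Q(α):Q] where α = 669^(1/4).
[Q(α):Q] = 4

α is a root of x^4 - 669. By Eisenstein's criterion at the prime p = 3 (which divides the constant term 669 but p^2 = 9 does not, since 669 is squarefree), x^4 - 669 is irreducible over Q. Hence [Q(α):Q] = 4.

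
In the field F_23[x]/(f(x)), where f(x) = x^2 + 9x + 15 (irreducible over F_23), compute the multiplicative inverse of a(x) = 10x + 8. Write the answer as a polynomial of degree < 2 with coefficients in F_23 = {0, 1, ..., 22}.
a(x)^(-1) ≡ 8x + 15 (mod f(x))

Since f is irreducible over F_23, F_23[x]/(f) is a field and a(x) ≠ 0 has an inverse. Apply the extended Euclidean algorithm to f(x) and a(x) in F_23[x]: f(x) = (7x + 16)·a(x) + (2). The last nonzero remainder is the constant 2 = gcd(f, a) in F_23. Back-substituting through the division chain expresses 2 = s(x)·a(x) + t(x)·f(x) with s(x) ≡ 16x + 7 (mod f), so (16x + 7)·a(x) ≡ 2 (mod f). Multiplying by 2^(-1) ≡ 12 in F_23 gives a(x)^(-1) ≡ 12·(16x + 7) ≡ 8x + 15 (mod f). Check: (10x + 8)·(8x + 15) = 11x^2 + 7x + 5 ≡ 1 (mod x^2 + 9x + 15).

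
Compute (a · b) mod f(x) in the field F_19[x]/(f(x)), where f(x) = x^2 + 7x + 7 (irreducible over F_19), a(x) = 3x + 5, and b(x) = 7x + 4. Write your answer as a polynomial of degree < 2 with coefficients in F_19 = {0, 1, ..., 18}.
a · b ≡ 14x + 6 (mod f(x))

Multiply in F_19[x]: a(x)·b(x) = (3x + 5)·(7x + 4) = 2x^2 + 9x + 1. This has degree ≥ 2, so divide by f(x) over F_19: 2x^2 + 9x + 1 = (2)·(x^2 + 7x + 7) + (14x + 6). Hence a·b ≡ 14x + 6 (mod f). (F_19[x]/(f) is a field with 19^2 = 361 elements since f is irreducible of degree 2.)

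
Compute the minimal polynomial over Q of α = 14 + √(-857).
m_α(x) = x^2 - 28x + 1053

From α - 14 = √(-857), squaring gives (α - 14)^2 = -857, i.e. α^2 - 28α + 196 = -857, so α^2 - 28α + 1053 = 0. The discriminant of x^2 - 28x + 1053 is (-28)^2 - 4·(1053) = 784 - 4212 = -3428, and 4·(-857) is not a perfect square in Q since -857 is squarefree and ≠ 1. Hence x^2 - 28x + 1053 is irreducible over Q and is the minimal polynomial of α.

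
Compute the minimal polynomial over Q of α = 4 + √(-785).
m_α(x) = x^2 - 8x + 801

From α - 4 = √(-785), squaring gives (α - 4)^2 = -785, i.e. α^2 - 8α + 16 = -785, so α^2 - 8α + 801 = 0. The discriminant of x^2 - 8x + 801 is (-8)^2 - 4·(801) = 64 - 3204 = -3140, and 4·(-785) is not a perfect square in Q since -785 is squarefree and ≠ 1. Hence x^2 - 8x + 801 is irreducible over Q and is the minimal polynomial of α.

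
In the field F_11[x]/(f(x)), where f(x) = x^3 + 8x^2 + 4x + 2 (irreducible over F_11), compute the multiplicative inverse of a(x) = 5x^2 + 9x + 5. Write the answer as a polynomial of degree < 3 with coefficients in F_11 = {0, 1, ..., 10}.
a(x)^(-1) ≡ 5x^2 + 2x + 6 (mod f(x))

Since f is irreducible over F_11, F_11[x]/(f) is a field and a(x) ≠ 0 has an inverse. Apply the extended Euclidean algorithm to f(x) and a(x) in F_11[x]: f(x) = (9x + 3)·a(x) + (9x + 9);  a(x) = (3x + 9)·(9x + 9) + (1). The last nonzero remainder is the constant 1 = gcd(f, a) in F_11. Back-substituting through the division chain expresses 1 = s(x)·a(x) + t(x)·f(x) with s(x) ≡ 5x^2 + 2x + 6 (mod f), so a(x)^(-1) ≡ s(x) = 5x^2 + 2x + 6 (mod f). Check: (5x^2 + 9x + 5)·(5x^2 + 2x + 6) = 3x^4 + 7x^2 + 9x + 8 ≡ 1 (mod x^3 + 8x^2 + 4x + 2).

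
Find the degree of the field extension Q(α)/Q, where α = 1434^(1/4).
[Q(α):Q] = 4

α is a root of x^4 - 1434. By Eisenstein's criterion at the prime p = 2 (which divides the constant term 1434 but p^2 = 4 does not, since 1434 is squarefree), x^4 - 1434 is irreducible over Q. Hence [Q(α):Q] = 4.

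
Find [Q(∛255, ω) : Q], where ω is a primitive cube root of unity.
[Q(∛255, ω) : Q] = 6

[Q(∛255):Q] = 3 (min poly x^3 - 255, irreducible since 255 is not a perfect cube). [Q(ω):Q] = 2 (min poly x^2 + x + 1). Since Q(∛255) ⊂ R and ω ∉ R, we have ω ∉ Q(∛255), so x^2 + x + 1 remains irreducible over Q(∛255) and [Q(∛255, ω) : Q(∛255)] = 2. By the tower law, [Q(∛255, ω) : Q] = 3 · 2 = 6. (In fact Q(∛255, ω) is the splitting field of x^3 - 255 over Q.)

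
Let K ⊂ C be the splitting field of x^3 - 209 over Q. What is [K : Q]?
[K : Q] = 6

The roots of x^3 - 209 are ∛209, ω∛209, ω^2∛209 where ω = e^(2πi/3) is a primitive cube root of unity, so K = Q(∛209, ω). Now [Q(∛209):Q] = 3 (since 209 is not a perfect cube, x^3 - 209 is irreducible) and [Q(ω):Q] = 2. Both 2 and 3 divide [K:Q], and [K:Q] ≤ 3·2 = 6, so [K:Q] = 6. (Equivalently: Q(∛209) ⊂ R but ω ∉ R, so [K : Q(∛209)] = 2.)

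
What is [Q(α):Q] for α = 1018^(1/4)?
[Q(α):Q] = 4

α is a root of x^4 - 1018. By Eisenstein's criterion at the prime p = 2 (which divides the constant term 1018 but p^2 = 4 does not, since 1018 is squarefree), x^4 - 1018 is irreducible over Q. Hence [Q(α):Q] = 4.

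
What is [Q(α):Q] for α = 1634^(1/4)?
[Q(α):Q] = 4

α is a root of x^4 - 1634. By Eisenstein's criterion at the prime p = 2 (which divides the constant term 1634 but p^2 = 4 does not, since 1634 is squarefree), x^4 - 1634 is irreducible over Q. Hence [Q(α):Q] = 4.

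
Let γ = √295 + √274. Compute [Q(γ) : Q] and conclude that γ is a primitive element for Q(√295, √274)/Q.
[Q(γ) : Q] = 4 (equivalently, Q(γ) = Q(√295, √274))

Obviously Q(γ) ⊆ Q(√295, √274), and [Q(√295, √274):Q] = 4 (since 295, 274 are distinct squarefree integers > 1 with 80830 not a perfect square). To show equality we compute the minimal polynomial of γ. From γ = √295 + √274: γ^2 = 295 + 2√(80830) + 274 = 569 + 2√(80830), so γ^2 - 569 = 2√(80830); squaring, (γ^2 - 569)^2 = 4·80830, i.e. γ^4 - 1138γ^2 + 323761 - 323320 = 0, i.e. γ^4 - 1138γ^2 + 441 = 0. So γ is a root of x^4 - 1138x^2 + 441. This polynomial is irreducible over Q: it has no rational root (each ±√295 ± √274 is irrational), and any factorization into two quadratics over Q would force √(80830) ∈ Q (pairing opposite roots) or √295, √274 ∈ Q (other pairings), all impossible. Hence [Q(γ):Q] = 4 = [Q(√295, √274):Q], so Q(γ) = Q(√295, √274).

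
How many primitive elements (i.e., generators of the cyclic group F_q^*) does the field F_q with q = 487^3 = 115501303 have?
There are φ(115501302) = 32997456 primitive elements

F_q^* is cyclic of order q - 1 = 115501302. A cyclic group of order m has exactly φ(m) generators. Here m = 115501302 = 2 · 3^6 · 7 · 11317, so the number of primitive elements is φ(115501302) = 32997456.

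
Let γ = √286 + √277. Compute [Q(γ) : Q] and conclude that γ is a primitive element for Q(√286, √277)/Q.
[Q(γ) : Q] = 4 (equivalently, Q(γ) = Q(√286, √277))

Obviously Q(γ) ⊆ Q(√286, √277), and [Q(√286, √277):Q] = 4 (since 286, 277 are distinct squarefree integers > 1 with 79222 not a perfect square). To show equality we compute the minimal polynomial of γ. From γ = √286 + √277: γ^2 = 286 + 2√(79222) + 277 = 563 + 2√(79222), so γ^2 - 563 = 2√(79222); squaring, (γ^2 - 563)^2 = 4·79222, i.e. γ^4 - 1126γ^2 + 316969 - 316888 = 0, i.e. γ^4 - 1126γ^2 + 81 = 0. So γ is a root of x^4 - 1126x^2 + 81. This polynomial is irreducible over Q: it has no rational root (each ±√286 ± √277 is irrational), and any factorization into two quadratics over Q would force √(79222) ∈ Q (pairing opposite roots) or √286, √277 ∈ Q (other pairings), all impossible. Hence [Q(γ):Q] = 4 = [Q(√286, √277):Q], so Q(γ) = Q(√286, √277).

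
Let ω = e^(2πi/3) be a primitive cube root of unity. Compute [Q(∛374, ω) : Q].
[Q(∛374, ω) : Q] = 6

[Q(∛374):Q] = 3 (min poly x^3 - 374, irreducible since 374 is not a perfect cube). [Q(ω):Q] = 2 (min poly x^2 + x + 1). Since Q(∛374) ⊂ R and ω ∉ R, we have ω ∉ Q(∛374), so x^2 + x + 1 remains irreducible over Q(∛374) and [Q(∛374, ω) : Q(∛374)] = 2. By the tower law, [Q(∛374, ω) : Q] = 3 · 2 = 6. (In fact Q(∛374, ω) is the splitting field of x^3 - 374 over Q.)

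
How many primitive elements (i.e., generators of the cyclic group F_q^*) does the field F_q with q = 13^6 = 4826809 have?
There are φ(4826808) = 1347840 primitive elements

F_q^* is cyclic of order q - 1 = 4826808. A cyclic group of order m has exactly φ(m) generators. Here m = 4826808 = 2^3 · 3^2 · 7 · 61 · 157, so the number of primitive elements is φ(4826808) = 1347840.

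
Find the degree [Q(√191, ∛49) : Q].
[Q(√191, ∛49) : Q] = 6

Let L = Q(√191, ∛49). Since Q(√191) ⊂ L and [Q(√191):Q] = 2, the tower law gives 2 | [L:Q]. Likewise Q(∛49) ⊂ L with [Q(∛49):Q] = 3 (because 49 is not a perfect cube), so 3 | [L:Q]. As gcd(2,3) = 1, [L:Q] is divisible by 6. Conversely L is generated over Q by √191 and ∛49, so [L:Q] ≤ 2·3 = 6. Therefore [Q(√191, ∛49) : Q] = 6.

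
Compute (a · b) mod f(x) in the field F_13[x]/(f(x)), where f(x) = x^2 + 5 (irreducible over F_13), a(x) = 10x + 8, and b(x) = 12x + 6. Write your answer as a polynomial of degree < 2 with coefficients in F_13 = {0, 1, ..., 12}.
a · b ≡ 7 (mod f(x))

Multiply in F_13[x]: a(x)·b(x) = (10x + 8)·(12x + 6) = 3x^2 + 9. This has degree ≥ 2, so divide by f(x) over F_13: 3x^2 + 9 = (3)·(x^2 + 5) + (7). Hence a·b ≡ 7 (mod f). (F_13[x]/(f) is a field with 13^2 = 169 elements since f is irreducible of degree 2.)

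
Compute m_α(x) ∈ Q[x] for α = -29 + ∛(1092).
m_α(x) = x^3 + 87x^2 + 2523x + 23297

Set β = α + 29 = ∛(1092), so β^3 = 1092. Then (α + 29)^3 - 1092 = 0, i.e. α is a root of g(x) = (x + 29)^3 - 1092 = x^3 + 87x^2 + 2523x + 23297. Since g(x) = h(x + 29) where h(x) = x^3 - 1092, and h is irreducible over Q (because 1092 is not a perfect cube, so h has no rational root, and a monic cubic with no rational root is irreducible), g is also irreducible (irreducibility is preserved under the substitution x → x + 29). Hence m_α(x) = x^3 + 87x^2 + 2523x + 23297.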